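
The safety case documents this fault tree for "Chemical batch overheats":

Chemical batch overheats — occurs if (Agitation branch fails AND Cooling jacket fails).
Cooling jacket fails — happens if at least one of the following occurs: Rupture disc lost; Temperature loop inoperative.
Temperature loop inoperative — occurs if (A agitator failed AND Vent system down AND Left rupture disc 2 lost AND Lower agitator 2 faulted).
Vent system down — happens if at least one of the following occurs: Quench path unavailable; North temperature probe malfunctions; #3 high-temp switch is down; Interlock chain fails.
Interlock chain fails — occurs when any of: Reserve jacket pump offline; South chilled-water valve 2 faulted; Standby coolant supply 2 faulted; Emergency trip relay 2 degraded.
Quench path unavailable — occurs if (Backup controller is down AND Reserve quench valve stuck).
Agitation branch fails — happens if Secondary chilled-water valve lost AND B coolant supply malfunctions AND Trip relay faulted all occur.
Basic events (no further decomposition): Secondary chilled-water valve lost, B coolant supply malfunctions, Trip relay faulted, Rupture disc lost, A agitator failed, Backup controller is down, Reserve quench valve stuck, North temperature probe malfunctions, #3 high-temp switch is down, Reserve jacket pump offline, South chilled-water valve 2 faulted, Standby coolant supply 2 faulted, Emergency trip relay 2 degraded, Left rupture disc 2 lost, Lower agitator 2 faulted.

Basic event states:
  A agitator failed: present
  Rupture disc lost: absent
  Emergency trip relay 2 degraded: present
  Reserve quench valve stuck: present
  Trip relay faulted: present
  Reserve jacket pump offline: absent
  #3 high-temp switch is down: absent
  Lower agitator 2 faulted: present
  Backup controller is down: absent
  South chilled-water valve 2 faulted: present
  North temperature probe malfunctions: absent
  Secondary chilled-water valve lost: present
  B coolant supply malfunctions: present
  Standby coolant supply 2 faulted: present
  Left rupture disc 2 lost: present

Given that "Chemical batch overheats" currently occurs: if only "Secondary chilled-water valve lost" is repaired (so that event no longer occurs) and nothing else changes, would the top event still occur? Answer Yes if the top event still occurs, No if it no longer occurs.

No

Counterfactual: set "Secondary chilled-water valve lost" to not occurred.
Agitation branch fails [AND]: Secondary chilled-water valve lost=not, B coolant supply malfunctions=occurs, Trip relay faulted=occurs → not all inputs occur → does not occur.
Quench path unavailable [AND]: Backup controller is down=not, Reserve quench valve stuck=occurs → not all inputs occur → does not occur.
Interlock chain fails [OR]: Reserve jacket pump offline=not, South chilled-water valve 2 faulted=occurs, Standby coolant supply 2 faulted=occurs, Emergency trip relay 2 degraded=occurs → at least one input occurs → occurs.
Vent system down [OR]: Quench path unavailable=not, North temperature probe malfunctions=not, #3 high-temp switch is down=not, Interlock chain fails=occurs → at least one input occurs → occurs.
Temperature loop inoperative [AND]: A agitator failed=occurs, Vent system down=occurs, Left rupture disc 2 lost=occurs, Lower agitator 2 faulted=occurs → all inputs occur → occurs.
Cooling jacket fails [OR]: Rupture disc lost=not, Temperature loop inoperative=occurs → at least one input occurs → occurs.
Chemical batch overheats [AND]: Agitation branch fails=not, Cooling jacket fails=occurs → not all inputs occur → does not occur.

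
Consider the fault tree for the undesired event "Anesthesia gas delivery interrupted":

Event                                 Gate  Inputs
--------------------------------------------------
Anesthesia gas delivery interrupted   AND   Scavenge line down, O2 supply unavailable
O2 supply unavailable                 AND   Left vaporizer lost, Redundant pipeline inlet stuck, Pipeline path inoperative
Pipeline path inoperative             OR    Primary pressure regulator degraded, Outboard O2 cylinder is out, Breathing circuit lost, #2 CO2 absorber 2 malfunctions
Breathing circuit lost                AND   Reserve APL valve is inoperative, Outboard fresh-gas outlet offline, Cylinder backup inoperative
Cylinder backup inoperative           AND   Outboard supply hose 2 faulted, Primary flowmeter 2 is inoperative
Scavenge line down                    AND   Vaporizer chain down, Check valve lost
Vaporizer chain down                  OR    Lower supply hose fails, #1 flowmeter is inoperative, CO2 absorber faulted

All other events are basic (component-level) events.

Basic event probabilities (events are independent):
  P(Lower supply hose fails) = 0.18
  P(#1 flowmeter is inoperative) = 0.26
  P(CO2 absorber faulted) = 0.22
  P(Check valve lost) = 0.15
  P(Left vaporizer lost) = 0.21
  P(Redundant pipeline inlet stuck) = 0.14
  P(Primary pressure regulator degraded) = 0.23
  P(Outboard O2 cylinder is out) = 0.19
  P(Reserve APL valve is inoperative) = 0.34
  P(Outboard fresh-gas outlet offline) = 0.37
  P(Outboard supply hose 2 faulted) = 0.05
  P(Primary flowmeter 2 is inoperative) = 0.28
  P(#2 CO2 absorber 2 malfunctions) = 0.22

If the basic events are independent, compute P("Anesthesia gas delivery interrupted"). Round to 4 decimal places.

P(Vaporizer chain down) [OR] = 1 − (1−0.18) × (1−0.26) × (1−0.22) = 0.526696
P(Scavenge line down) [AND] = 0.526696 × 0.15 = 0.079004
P(Cylinder backup inoperative) [AND] = 0.05 × 0.28 = 0.014000
P(Breathing circuit lost) [AND] = 0.34 × 0.37 × 0.014000 = 0.001761
P(Pipeline path inoperative) [OR] = 1 − (1−0.23) × (1−0.19) × (1−0.001761) × (1−0.22) = 0.514371
P(O2 supply unavailable) [AND] = 0.21 × 0.14 × 0.514371 = 0.015123
P(Anesthesia gas delivery interrupted) [AND] = 0.079004 × 0.015123 = 0.001195
Rounded to 4 decimal places: P(Anesthesia gas delivery interrupted) ≈ 0.0012.

0.0012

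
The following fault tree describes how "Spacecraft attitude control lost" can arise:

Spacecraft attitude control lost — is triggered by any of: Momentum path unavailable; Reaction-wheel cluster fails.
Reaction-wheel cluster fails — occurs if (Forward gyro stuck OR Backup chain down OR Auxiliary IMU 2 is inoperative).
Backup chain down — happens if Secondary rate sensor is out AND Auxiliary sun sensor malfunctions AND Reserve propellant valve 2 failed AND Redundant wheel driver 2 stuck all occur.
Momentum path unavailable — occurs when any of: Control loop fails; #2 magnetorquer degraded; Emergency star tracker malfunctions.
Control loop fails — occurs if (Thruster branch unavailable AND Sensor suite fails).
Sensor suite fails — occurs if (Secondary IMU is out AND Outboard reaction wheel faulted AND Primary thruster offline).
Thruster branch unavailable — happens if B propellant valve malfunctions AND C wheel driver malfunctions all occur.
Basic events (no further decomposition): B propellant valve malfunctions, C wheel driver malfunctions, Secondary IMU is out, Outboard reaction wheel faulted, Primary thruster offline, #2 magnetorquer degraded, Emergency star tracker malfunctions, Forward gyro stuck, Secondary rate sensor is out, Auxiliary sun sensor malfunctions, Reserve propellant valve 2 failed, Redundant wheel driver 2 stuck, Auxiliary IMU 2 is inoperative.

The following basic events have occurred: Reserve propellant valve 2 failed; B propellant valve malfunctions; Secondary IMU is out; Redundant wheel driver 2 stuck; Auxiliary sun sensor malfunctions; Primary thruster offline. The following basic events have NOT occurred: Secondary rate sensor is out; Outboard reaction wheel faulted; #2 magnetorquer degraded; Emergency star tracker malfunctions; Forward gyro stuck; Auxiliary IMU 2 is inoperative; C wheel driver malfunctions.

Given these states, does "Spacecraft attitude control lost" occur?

Thruster branch unavailable [AND]: B propellant valve malfunctions=occurs, C wheel driver malfunctions=not → not all inputs occur → does not occur.
Sensor suite fails [AND]: Secondary IMU is out=occurs, Outboard reaction wheel faulted=not, Primary thruster offline=occurs → not all inputs occur → does not occur.
Control loop fails [AND]: Thruster branch unavailable=not, Sensor suite fails=not → not all inputs occur → does not occur.
Momentum path unavailable [OR]: Control loop fails=not, #2 magnetorquer degraded=not, Emergency star tracker malfunctions=not → no input occurs → does not occur.
Backup chain down [AND]: Secondary rate sensor is out=not, Auxiliary sun sensor malfunctions=occurs, Reserve propellant valve 2 failed=occurs, Redundant wheel driver 2 stuck=occurs → not all inputs occur → does not occur.
Reaction-wheel cluster fails [OR]: Forward gyro stuck=not, Backup chain down=not, Auxiliary IMU 2 is inoperative=not → no input occurs → does not occur.
Spacecraft attitude control lost [OR]: Momentum path unavailable=not, Reaction-wheel cluster fails=not → no input occurs → does not occur.

No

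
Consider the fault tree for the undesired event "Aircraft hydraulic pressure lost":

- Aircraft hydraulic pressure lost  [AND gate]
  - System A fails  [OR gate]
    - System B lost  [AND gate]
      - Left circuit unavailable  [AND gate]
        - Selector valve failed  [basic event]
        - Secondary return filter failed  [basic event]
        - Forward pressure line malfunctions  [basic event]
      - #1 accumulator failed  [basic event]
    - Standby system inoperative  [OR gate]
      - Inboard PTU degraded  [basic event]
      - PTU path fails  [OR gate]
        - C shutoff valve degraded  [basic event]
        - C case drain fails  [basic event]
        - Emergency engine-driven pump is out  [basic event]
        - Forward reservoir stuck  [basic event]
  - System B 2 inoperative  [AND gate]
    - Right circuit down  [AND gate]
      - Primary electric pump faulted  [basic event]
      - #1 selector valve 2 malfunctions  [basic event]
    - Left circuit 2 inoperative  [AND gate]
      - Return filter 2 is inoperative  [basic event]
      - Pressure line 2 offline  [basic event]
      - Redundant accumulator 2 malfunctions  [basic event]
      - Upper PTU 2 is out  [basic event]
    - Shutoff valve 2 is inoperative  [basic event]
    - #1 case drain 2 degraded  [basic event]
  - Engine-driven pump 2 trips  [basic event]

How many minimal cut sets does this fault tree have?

6

Left circuit unavailable [AND]: one cut set from each child combined → 1 × 1 × 1 = 1 cut set(s).
System B lost [AND]: one cut set from each child combined → 1 × 1 = 1 cut set(s).
PTU path fails [OR]: union of children's cut sets → 4 cut set(s).
Standby system inoperative [OR]: union of children's cut sets → 5 cut set(s).
System A fails [OR]: union of children's cut sets → 6 cut set(s).
Right circuit down [AND]: one cut set from each child combined → 1 × 1 = 1 cut set(s).
Left circuit 2 inoperative [AND]: one cut set from each child combined → 1 × 1 × 1 × 1 = 1 cut set(s).
System B 2 inoperative [AND]: one cut set from each child combined → 1 × 1 × 1 × 1 = 1 cut set(s).
Aircraft hydraulic pressure lost [AND]: one cut set from each child combined → 6 × 1 × 1 = 6 cut set(s).
Minimal cut sets: {#1 accumulator failed, #1 case drain 2 degraded, #1 selector valve 2 malfunctions, Engine-driven pump 2 trips, Forward pressure line malfunctions, Pressure line 2 offline, Primary electric pump faulted, Redundant accumulator 2 malfunctions, Return filter 2 is inoperative, Secondary return filter failed, Selector valve failed, Shutoff valve 2 is inoperative, Upper PTU 2 is out}; {#1 case drain 2 degraded, #1 selector valve 2 malfunctions, Engine-driven pump 2 trips, Inboard PTU degraded, Pressure line 2 offline, Primary electric pump faulted, Redundant accumulator 2 malfunctions, Return filter 2 is inoperative, Shutoff valve 2 is inoperative, Upper PTU 2 is out}; {#1 case drain 2 degraded, #1 selector valve 2 malfunctions, C shutoff valve degraded, Engine-driven pump 2 trips, Pressure line 2 offline, Primary electric pump faulted, Redundant accumulator 2 malfunctions, Return filter 2 is inoperative, Shutoff valve 2 is inoperative, Upper PTU 2 is out}; {#1 case drain 2 degraded, #1 selector valve 2 malfunctions, C case drain fails, Engine-driven pump 2 trips, Pressure line 2 offline, Primary electric pump faulted, Redundant accumulator 2 malfunctions, Return filter 2 is inoperative, Shutoff valve 2 is inoperative, Upper PTU 2 is out}; {#1 case drain 2 degraded, #1 selector valve 2 malfunctions, Emergency engine-driven pump is out, Engine-driven pump 2 trips, Pressure line 2 offline, Primary electric pump faulted, Redundant accumulator 2 malfunctions, Return filter 2 is inoperative, Shutoff valve 2 is inoperative, Upper PTU 2 is out}; {#1 case drain 2 degraded, #1 selector valve 2 malfunctions, Engine-driven pump 2 trips, Forward reservoir stuck, Pressure line 2 offline, Primary electric pump faulted, Redundant accumulator 2 malfunctions, Return filter 2 is inoperative, Shutoff valve 2 is inoperative, Upper PTU 2 is out}.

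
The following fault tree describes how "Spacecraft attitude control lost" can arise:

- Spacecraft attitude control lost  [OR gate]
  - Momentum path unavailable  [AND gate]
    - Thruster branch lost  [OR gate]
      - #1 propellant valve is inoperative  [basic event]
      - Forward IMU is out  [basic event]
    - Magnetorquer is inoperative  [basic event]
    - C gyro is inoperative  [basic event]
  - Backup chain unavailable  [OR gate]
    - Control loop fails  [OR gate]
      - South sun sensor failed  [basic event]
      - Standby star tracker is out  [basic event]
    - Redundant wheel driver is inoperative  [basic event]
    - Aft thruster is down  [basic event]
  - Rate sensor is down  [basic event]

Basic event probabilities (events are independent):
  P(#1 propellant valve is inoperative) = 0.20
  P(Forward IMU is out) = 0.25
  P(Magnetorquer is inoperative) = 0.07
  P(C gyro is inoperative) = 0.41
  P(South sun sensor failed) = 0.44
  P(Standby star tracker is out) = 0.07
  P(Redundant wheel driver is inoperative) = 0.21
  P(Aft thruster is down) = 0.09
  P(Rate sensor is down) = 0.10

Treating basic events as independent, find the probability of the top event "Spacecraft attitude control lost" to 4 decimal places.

0.6669

P(Thruster branch lost) [OR] = 1 − (1−0.20) × (1−0.25) = 0.400000
P(Momentum path unavailable) [AND] = 0.400000 × 0.07 × 0.41 = 0.011480
P(Control loop fails) [OR] = 1 − (1−0.44) × (1−0.07) = 0.479200
P(Backup chain unavailable) [OR] = 1 − (1−0.479200) × (1−0.21) × (1−0.09) = 0.625597
P(Spacecraft attitude control lost) [OR] = 1 − (1−0.011480) × (1−0.625597) × (1−0.10) = 0.666906
Rounded to 4 decimal places: P(Spacecraft attitude control lost) ≈ 0.6669.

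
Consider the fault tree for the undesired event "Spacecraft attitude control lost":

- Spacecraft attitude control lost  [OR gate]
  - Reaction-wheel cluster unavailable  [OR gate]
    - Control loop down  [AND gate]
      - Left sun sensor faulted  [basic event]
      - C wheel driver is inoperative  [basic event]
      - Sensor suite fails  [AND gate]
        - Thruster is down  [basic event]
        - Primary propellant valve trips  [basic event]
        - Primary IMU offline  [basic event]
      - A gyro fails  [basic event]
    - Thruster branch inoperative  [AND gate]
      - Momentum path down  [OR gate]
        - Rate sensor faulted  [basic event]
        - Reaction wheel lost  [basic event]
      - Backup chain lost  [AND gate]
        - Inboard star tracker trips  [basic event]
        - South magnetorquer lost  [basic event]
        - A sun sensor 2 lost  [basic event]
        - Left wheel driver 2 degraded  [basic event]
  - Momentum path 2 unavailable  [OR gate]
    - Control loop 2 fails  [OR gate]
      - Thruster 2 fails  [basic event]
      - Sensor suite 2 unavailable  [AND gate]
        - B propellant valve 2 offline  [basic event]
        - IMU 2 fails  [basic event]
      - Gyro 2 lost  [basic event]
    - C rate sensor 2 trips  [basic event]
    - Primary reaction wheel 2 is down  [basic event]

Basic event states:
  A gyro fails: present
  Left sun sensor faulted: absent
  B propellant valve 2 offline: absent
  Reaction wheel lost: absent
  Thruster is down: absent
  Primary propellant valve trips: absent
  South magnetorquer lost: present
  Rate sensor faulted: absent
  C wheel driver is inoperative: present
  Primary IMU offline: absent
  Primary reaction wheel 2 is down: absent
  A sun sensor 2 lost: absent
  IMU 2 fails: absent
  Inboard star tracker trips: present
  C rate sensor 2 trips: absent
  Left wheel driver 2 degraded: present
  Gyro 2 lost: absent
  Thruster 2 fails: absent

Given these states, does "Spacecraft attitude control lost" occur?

No

Sensor suite fails [AND]: Thruster is down=not, Primary propellant valve trips=not, Primary IMU offline=not → not all inputs occur → does not occur.
Control loop down [AND]: Left sun sensor faulted=not, C wheel driver is inoperative=occurs, Sensor suite fails=not, A gyro fails=occurs → not all inputs occur → does not occur.
Momentum path down [OR]: Rate sensor faulted=not, Reaction wheel lost=not → no input occurs → does not occur.
Backup chain lost [AND]: Inboard star tracker trips=occurs, South magnetorquer lost=occurs, A sun sensor 2 lost=not, Left wheel driver 2 degraded=occurs → not all inputs occur → does not occur.
Thruster branch inoperative [AND]: Momentum path down=not, Backup chain lost=not → not all inputs occur → does not occur.
Reaction-wheel cluster unavailable [OR]: Control loop down=not, Thruster branch inoperative=not → no input occurs → does not occur.
Sensor suite 2 unavailable [AND]: B propellant valve 2 offline=not, IMU 2 fails=not → not all inputs occur → does not occur.
Control loop 2 fails [OR]: Thruster 2 fails=not, Sensor suite 2 unavailable=not, Gyro 2 lost=not → no input occurs → does not occur.
Momentum path 2 unavailable [OR]: Control loop 2 fails=not, C rate sensor 2 trips=not, Primary reaction wheel 2 is down=not → no input occurs → does not occur.
Spacecraft attitude control lost [OR]: Reaction-wheel cluster unavailable=not, Momentum path 2 unavailable=not → no input occurs → does not occur.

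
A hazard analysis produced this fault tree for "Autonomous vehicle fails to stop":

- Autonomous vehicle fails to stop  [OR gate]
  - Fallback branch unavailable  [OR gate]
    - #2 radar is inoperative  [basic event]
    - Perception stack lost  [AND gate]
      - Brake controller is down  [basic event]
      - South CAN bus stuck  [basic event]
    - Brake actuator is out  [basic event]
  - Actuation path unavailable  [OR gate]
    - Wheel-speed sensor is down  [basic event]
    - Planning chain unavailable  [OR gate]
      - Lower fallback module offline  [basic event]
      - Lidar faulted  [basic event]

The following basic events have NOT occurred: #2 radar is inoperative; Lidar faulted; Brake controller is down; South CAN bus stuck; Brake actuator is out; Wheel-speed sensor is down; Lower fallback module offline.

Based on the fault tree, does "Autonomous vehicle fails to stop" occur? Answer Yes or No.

Perception stack lost [AND]: Brake controller is down=not, South CAN bus stuck=not → not all inputs occur → does not occur.
Fallback branch unavailable [OR]: #2 radar is inoperative=not, Perception stack lost=not, Brake actuator is out=not → no input occurs → does not occur.
Planning chain unavailable [OR]: Lower fallback module offline=not, Lidar faulted=not → no input occurs → does not occur.
Actuation path unavailable [OR]: Wheel-speed sensor is down=not, Planning chain unavailable=not → no input occurs → does not occur.
Autonomous vehicle fails to stop [OR]: Fallback branch unavailable=not, Actuation path unavailable=not → no input occurs → does not occur.

No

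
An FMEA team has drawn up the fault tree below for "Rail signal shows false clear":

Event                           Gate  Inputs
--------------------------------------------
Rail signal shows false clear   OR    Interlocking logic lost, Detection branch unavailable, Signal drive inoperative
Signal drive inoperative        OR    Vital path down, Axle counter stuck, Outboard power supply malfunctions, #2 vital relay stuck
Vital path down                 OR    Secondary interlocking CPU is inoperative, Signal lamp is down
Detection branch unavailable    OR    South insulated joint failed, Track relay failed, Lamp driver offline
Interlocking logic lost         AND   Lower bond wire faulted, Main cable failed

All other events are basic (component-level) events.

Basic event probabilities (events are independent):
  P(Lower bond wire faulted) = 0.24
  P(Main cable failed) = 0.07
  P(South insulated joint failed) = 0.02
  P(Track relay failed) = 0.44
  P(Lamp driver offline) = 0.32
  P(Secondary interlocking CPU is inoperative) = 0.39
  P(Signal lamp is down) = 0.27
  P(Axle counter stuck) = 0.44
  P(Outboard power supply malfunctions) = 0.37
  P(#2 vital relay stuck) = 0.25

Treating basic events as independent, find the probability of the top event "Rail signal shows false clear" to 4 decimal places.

P(Interlocking logic lost) [AND] = 0.24 × 0.07 = 0.016800
P(Detection branch unavailable) [OR] = 1 − (1−0.02) × (1−0.44) × (1−0.32) = 0.626816
P(Vital path down) [OR] = 1 − (1−0.39) × (1−0.27) = 0.554700
P(Signal drive inoperative) [OR] = 1 − (1−0.554700) × (1−0.44) × (1−0.37) × (1−0.25) = 0.882174
P(Rail signal shows false clear) [OR] = 1 − (1−0.016800) × (1−0.626816) × (1−0.882174) = 0.956768
Rounded to 4 decimal places: P(Rail signal shows false clear) ≈ 0.9568.

0.9568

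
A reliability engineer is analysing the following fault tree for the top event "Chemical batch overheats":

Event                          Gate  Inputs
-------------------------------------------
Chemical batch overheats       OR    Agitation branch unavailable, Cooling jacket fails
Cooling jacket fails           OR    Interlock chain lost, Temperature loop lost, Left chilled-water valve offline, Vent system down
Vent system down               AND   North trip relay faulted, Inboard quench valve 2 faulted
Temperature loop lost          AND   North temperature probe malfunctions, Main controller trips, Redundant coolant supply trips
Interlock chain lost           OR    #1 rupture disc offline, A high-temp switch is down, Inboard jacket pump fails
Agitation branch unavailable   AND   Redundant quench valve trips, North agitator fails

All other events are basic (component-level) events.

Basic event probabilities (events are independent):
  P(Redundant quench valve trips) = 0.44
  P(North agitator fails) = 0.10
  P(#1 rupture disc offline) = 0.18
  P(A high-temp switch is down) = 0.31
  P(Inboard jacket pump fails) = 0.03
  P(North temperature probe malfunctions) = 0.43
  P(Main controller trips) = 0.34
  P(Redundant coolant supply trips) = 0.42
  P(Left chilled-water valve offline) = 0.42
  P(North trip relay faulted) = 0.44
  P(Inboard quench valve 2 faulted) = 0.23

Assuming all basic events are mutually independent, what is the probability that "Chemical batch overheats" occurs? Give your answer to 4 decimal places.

P(Agitation branch unavailable) [AND] = 0.44 × 0.10 = 0.044000
P(Interlock chain lost) [OR] = 1 − (1−0.18) × (1−0.31) × (1−0.03) = 0.451174
P(Temperature loop lost) [AND] = 0.43 × 0.34 × 0.42 = 0.061404
P(Vent system down) [AND] = 0.44 × 0.23 = 0.101200
P(Cooling jacket fails) [OR] = 1 − (1−0.451174) × (1−0.061404) × (1−0.42) × (1−0.101200) = 0.731463
P(Chemical batch overheats) [OR] = 1 − (1−0.044000) × (1−0.731463) = 0.743279
Rounded to 4 decimal places: P(Chemical batch overheats) ≈ 0.7433.

0.7433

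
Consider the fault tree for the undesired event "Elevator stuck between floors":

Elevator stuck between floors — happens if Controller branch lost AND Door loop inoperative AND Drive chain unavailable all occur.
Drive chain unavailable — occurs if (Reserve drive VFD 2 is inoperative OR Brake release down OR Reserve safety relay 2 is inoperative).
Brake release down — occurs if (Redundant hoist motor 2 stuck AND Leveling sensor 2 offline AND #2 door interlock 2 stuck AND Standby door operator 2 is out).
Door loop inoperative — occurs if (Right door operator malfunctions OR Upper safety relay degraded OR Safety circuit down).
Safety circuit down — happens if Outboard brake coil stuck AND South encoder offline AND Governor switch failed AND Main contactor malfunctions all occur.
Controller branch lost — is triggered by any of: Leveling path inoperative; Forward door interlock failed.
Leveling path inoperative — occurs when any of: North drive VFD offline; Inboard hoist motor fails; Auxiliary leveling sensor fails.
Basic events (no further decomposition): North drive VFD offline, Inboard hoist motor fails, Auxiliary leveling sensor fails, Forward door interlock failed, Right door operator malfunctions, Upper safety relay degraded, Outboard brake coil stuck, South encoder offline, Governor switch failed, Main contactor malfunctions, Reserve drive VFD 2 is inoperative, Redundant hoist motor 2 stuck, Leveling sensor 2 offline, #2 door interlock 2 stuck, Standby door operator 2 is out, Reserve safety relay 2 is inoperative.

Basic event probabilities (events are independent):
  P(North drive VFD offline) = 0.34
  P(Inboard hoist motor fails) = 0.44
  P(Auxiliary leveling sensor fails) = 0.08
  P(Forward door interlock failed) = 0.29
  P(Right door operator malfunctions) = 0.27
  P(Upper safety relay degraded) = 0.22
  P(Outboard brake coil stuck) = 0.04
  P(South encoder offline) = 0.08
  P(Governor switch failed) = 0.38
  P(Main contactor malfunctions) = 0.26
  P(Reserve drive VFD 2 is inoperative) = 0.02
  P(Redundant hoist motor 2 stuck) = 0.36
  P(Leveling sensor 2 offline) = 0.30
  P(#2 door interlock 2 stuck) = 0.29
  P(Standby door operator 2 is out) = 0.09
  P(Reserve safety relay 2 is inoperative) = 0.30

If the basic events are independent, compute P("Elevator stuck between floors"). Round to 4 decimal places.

P(Leveling path inoperative) [OR] = 1 − (1−0.34) × (1−0.44) × (1−0.08) = 0.659968
P(Controller branch lost) [OR] = 1 − (1−0.659968) × (1−0.29) = 0.758577
P(Safety circuit down) [AND] = 0.04 × 0.08 × 0.38 × 0.26 = 0.000316
P(Door loop inoperative) [OR] = 1 − (1−0.27) × (1−0.22) × (1−0.000316) = 0.430780
P(Brake release down) [AND] = 0.36 × 0.30 × 0.29 × 0.09 = 0.002819
P(Drive chain unavailable) [OR] = 1 − (1−0.02) × (1−0.002819) × (1−0.30) = 0.315934
P(Elevator stuck between floors) [AND] = 0.758577 × 0.430780 × 0.315934 = 0.103241
Rounded to 4 decimal places: P(Elevator stuck between floors) ≈ 0.1032.

0.1032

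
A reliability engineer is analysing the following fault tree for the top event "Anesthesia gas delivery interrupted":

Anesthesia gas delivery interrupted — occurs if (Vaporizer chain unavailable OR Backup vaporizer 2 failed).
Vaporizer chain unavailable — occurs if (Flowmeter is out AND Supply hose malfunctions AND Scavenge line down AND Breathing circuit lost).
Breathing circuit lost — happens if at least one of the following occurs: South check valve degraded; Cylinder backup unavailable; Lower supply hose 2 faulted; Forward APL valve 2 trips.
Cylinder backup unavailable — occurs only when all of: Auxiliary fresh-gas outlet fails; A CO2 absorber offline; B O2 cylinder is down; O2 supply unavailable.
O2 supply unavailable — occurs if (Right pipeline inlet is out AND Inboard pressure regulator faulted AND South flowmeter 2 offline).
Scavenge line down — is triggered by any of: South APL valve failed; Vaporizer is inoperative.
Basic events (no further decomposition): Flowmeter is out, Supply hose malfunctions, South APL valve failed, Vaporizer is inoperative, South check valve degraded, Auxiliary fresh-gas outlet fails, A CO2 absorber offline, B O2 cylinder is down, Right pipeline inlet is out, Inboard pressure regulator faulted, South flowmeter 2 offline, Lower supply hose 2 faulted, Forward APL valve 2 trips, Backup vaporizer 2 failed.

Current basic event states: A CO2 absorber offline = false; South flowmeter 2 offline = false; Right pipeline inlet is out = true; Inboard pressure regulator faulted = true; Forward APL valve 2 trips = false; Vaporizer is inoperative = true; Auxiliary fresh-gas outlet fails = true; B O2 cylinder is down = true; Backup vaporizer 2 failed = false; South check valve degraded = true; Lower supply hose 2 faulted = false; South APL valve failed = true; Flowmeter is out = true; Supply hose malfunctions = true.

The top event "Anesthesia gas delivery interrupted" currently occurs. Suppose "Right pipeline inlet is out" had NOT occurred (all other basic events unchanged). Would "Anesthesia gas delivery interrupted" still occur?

Yes

Counterfactual: set "Right pipeline inlet is out" to not occurred.
Scavenge line down [OR]: South APL valve failed=occurs, Vaporizer is inoperative=occurs → at least one input occurs → occurs.
O2 supply unavailable [AND]: Right pipeline inlet is out=not, Inboard pressure regulator faulted=occurs, South flowmeter 2 offline=not → not all inputs occur → does not occur.
Cylinder backup unavailable [AND]: Auxiliary fresh-gas outlet fails=occurs, A CO2 absorber offline=not, B O2 cylinder is down=occurs, O2 supply unavailable=not → not all inputs occur → does not occur.
Breathing circuit lost [OR]: South check valve degraded=occurs, Cylinder backup unavailable=not, Lower supply hose 2 faulted=not, Forward APL valve 2 trips=not → at least one input occurs → occurs.
Vaporizer chain unavailable [AND]: Flowmeter is out=occurs, Supply hose malfunctions=occurs, Scavenge line down=occurs, Breathing circuit lost=occurs → all inputs occur → occurs.
Anesthesia gas delivery interrupted [OR]: Vaporizer chain unavailable=occurs, Backup vaporizer 2 failed=not → at least one input occurs → occurs.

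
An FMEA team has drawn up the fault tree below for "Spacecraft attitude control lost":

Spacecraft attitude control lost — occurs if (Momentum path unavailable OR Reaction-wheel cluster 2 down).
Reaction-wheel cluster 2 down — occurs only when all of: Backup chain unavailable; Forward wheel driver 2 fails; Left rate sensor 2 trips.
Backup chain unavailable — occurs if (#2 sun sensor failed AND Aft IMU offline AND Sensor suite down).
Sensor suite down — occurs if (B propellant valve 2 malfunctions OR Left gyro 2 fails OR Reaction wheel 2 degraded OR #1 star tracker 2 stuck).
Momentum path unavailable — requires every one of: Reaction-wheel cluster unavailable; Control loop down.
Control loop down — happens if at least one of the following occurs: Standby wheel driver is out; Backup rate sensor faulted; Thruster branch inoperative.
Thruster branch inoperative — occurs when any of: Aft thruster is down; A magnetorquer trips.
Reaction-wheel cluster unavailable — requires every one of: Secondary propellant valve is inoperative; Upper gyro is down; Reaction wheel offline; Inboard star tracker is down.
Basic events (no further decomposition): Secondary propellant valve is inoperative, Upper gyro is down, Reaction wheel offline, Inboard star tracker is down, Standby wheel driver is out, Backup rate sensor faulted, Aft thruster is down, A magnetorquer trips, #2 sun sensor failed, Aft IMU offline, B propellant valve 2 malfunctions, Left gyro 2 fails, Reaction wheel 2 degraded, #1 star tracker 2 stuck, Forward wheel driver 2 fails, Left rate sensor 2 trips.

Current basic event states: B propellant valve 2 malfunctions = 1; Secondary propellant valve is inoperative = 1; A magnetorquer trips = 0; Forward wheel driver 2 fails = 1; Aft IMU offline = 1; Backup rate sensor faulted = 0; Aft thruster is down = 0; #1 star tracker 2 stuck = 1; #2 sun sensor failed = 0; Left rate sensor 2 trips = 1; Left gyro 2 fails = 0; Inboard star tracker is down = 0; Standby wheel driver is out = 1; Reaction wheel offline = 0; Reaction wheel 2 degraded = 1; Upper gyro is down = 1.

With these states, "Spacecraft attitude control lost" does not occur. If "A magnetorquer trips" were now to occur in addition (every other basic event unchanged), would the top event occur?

Counterfactual: set "A magnetorquer trips" to occurred.
Reaction-wheel cluster unavailable [AND]: Secondary propellant valve is inoperative=occurs, Upper gyro is down=occurs, Reaction wheel offline=not, Inboard star tracker is down=not → not all inputs occur → does not occur.
Thruster branch inoperative [OR]: Aft thruster is down=not, A magnetorquer trips=occurs → at least one input occurs → occurs.
Control loop down [OR]: Standby wheel driver is out=occurs, Backup rate sensor faulted=not, Thruster branch inoperative=occurs → at least one input occurs → occurs.
Momentum path unavailable [AND]: Reaction-wheel cluster unavailable=not, Control loop down=occurs → not all inputs occur → does not occur.
Sensor suite down [OR]: B propellant valve 2 malfunctions=occurs, Left gyro 2 fails=not, Reaction wheel 2 degraded=occurs, #1 star tracker 2 stuck=occurs → at least one input occurs → occurs.
Backup chain unavailable [AND]: #2 sun sensor failed=not, Aft IMU offline=occurs, Sensor suite down=occurs → not all inputs occur → does not occur.
Reaction-wheel cluster 2 down [AND]: Backup chain unavailable=not, Forward wheel driver 2 fails=occurs, Left rate sensor 2 trips=occurs → not all inputs occur → does not occur.
Spacecraft attitude control lost [OR]: Momentum path unavailable=not, Reaction-wheel cluster 2 down=not → no input occurs → does not occur.

No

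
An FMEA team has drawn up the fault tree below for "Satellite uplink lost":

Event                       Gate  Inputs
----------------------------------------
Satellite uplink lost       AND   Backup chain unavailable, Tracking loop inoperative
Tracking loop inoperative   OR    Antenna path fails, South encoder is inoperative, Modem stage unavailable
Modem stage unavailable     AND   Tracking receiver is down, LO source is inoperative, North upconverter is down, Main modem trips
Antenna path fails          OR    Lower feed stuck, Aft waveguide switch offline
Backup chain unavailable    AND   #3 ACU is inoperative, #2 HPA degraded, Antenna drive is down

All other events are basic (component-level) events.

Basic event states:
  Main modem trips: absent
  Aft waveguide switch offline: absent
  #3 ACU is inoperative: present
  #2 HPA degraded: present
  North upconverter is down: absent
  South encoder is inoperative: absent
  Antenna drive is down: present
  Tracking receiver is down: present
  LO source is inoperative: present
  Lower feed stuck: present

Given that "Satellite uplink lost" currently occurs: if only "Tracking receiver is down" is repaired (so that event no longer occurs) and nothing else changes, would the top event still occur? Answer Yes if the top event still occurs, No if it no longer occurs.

Counterfactual: set "Tracking receiver is down" to not occurred.
Backup chain unavailable [AND]: #3 ACU is inoperative=occurs, #2 HPA degraded=occurs, Antenna drive is down=occurs → all inputs occur → occurs.
Antenna path fails [OR]: Lower feed stuck=occurs, Aft waveguide switch offline=not → at least one input occurs → occurs.
Modem stage unavailable [AND]: Tracking receiver is down=not, LO source is inoperative=occurs, North upconverter is down=not, Main modem trips=not → not all inputs occur → does not occur.
Tracking loop inoperative [OR]: Antenna path fails=occurs, South encoder is inoperative=not, Modem stage unavailable=not → at least one input occurs → occurs.
Satellite uplink lost [AND]: Backup chain unavailable=occurs, Tracking loop inoperative=occurs → all inputs occur → occurs.

Yes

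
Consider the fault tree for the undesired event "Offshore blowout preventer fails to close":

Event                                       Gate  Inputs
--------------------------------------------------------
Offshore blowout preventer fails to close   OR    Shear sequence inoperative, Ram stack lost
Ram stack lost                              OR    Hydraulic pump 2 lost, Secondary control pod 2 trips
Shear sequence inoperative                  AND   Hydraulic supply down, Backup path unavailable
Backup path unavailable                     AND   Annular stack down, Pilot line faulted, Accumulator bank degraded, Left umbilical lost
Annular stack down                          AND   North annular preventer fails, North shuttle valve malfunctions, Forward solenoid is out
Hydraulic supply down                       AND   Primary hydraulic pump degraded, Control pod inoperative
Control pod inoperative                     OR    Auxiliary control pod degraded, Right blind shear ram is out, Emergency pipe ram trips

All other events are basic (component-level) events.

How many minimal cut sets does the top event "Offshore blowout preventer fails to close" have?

5

Control pod inoperative [OR]: union of children's cut sets → 3 cut set(s).
Hydraulic supply down [AND]: one cut set from each child combined → 1 × 3 = 3 cut set(s).
Annular stack down [AND]: one cut set from each child combined → 1 × 1 × 1 = 1 cut set(s).
Backup path unavailable [AND]: one cut set from each child combined → 1 × 1 × 1 × 1 = 1 cut set(s).
Shear sequence inoperative [AND]: one cut set from each child combined → 3 × 1 = 3 cut set(s).
Ram stack lost [OR]: union of children's cut sets → 2 cut set(s).
Offshore blowout preventer fails to close [OR]: union of children's cut sets → 5 cut set(s).
Minimal cut sets: {Accumulator bank degraded, Auxiliary control pod degraded, Forward solenoid is out, Left umbilical lost, North annular preventer fails, North shuttle valve malfunctions, Pilot line faulted, Primary hydraulic pump degraded}; {Accumulator bank degraded, Forward solenoid is out, Left umbilical lost, North annular preventer fails, North shuttle valve malfunctions, Pilot line faulted, Primary hydraulic pump degraded, Right blind shear ram is out}; {Accumulator bank degraded, Emergency pipe ram trips, Forward solenoid is out, Left umbilical lost, North annular preventer fails, North shuttle valve malfunctions, Pilot line faulted, Primary hydraulic pump degraded}; {Hydraulic pump 2 lost}; {Secondary control pod 2 trips}.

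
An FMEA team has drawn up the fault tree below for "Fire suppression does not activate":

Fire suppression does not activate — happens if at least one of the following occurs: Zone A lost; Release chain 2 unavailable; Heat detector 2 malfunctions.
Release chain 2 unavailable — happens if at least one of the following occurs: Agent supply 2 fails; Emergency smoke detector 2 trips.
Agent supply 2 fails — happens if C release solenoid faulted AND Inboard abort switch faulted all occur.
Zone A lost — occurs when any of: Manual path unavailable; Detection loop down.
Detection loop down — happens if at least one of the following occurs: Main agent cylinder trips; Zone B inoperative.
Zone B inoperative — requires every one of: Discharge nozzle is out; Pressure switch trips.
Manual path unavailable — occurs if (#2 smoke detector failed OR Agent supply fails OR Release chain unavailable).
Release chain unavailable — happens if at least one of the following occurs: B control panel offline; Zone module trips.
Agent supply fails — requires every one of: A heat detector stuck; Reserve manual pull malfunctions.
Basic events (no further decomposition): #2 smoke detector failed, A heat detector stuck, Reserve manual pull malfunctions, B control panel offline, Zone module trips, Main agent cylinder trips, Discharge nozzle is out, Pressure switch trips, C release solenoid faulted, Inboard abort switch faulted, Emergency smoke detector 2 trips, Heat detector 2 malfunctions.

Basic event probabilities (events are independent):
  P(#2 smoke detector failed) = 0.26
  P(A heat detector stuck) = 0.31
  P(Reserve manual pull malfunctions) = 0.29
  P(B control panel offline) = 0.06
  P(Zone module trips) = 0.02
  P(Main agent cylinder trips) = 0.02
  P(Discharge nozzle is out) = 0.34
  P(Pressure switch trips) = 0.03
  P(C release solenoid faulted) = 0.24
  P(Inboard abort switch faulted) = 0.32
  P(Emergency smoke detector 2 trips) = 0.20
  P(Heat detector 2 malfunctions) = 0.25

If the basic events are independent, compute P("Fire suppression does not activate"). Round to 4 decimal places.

0.6667

P(Agent supply fails) [AND] = 0.31 × 0.29 = 0.089900
P(Release chain unavailable) [OR] = 1 − (1−0.06) × (1−0.02) = 0.078800
P(Manual path unavailable) [OR] = 1 − (1−0.26) × (1−0.089900) × (1−0.078800) = 0.379596
P(Zone B inoperative) [AND] = 0.34 × 0.03 = 0.010200
P(Detection loop down) [OR] = 1 − (1−0.02) × (1−0.010200) = 0.029996
P(Zone A lost) [OR] = 1 − (1−0.379596) × (1−0.029996) = 0.398206
P(Agent supply 2 fails) [AND] = 0.24 × 0.32 = 0.076800
P(Release chain 2 unavailable) [OR] = 1 − (1−0.076800) × (1−0.20) = 0.261440
P(Fire suppression does not activate) [OR] = 1 − (1−0.398206) × (1−0.261440) × (1−0.25) = 0.666654
Rounded to 4 decimal places: P(Fire suppression does not activate) ≈ 0.6667.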